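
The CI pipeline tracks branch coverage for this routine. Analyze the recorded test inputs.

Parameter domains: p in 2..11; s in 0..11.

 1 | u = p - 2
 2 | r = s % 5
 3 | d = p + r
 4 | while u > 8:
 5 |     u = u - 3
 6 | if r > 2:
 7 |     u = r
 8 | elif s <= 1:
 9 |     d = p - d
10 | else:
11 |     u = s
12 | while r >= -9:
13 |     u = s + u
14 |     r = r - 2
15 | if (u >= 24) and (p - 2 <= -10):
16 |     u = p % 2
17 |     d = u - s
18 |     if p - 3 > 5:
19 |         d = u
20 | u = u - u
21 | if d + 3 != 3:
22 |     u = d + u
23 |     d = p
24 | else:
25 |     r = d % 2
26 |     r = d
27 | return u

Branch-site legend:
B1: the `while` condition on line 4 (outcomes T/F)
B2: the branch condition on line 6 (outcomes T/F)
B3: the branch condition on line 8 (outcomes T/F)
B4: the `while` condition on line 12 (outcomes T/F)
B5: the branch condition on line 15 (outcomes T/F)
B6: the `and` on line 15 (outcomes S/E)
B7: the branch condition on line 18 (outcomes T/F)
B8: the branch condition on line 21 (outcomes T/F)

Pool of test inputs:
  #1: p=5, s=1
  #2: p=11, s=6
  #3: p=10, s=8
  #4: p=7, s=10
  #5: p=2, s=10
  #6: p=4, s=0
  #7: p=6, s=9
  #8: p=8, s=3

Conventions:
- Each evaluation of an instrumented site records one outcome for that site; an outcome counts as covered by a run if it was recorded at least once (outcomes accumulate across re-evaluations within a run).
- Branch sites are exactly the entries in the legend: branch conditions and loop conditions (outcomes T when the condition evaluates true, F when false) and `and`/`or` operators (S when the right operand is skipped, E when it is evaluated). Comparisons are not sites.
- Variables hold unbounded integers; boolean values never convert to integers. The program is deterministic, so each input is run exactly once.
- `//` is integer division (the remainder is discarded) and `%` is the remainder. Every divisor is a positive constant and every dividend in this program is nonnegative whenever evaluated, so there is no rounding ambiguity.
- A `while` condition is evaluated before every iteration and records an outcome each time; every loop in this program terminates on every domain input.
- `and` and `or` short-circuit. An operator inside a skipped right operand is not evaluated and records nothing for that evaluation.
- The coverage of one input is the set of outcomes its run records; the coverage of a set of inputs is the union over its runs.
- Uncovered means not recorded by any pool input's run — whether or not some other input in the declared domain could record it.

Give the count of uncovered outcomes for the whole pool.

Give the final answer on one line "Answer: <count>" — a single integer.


input #1 (p=5, s=1): events B1->F, B2->F, B3->T, B4->T, B4->T, B4->T, B4->T, B4->T, B4->T, B4->F, B6->S, B5->F, B8->T; covers B1=F, B2=F, B3=T, B4=T, B4=F, B5=F, B6=S, B8=T
input #2 (p=11, s=6): events B1->T, B1->F, B2->F, B3->F, B4->T, B4->T, B4->T, B4->T, B4->T, B4->T, B4->F, B6->E, B5->F, B8->T; covers B1=T, B1=F, B2=F, B3=F, B4=T, B4=F, B5=F, B6=E, B8=T
input #3 (p=10, s=8): events B1->F, B2->T, B4->T, B4->T, B4->T, B4->T, B4->T, B4->T, B4->T, B4->F, B6->E, B5->F, B8->T; covers B1=F, B2=T, B4=T, B4=F, B5=F, B6=E, B8=T
input #4 (p=7, s=10): events B1->F, B2->F, B3->F, B4->T, B4->T, B4->T, B4->T, B4->T, B4->F, B6->E, B5->F, B8->T; covers B1=F, B2=F, B3=F, B4=T, B4=F, B5=F, B6=E, B8=T
input #5 (p=2, s=10): events B1->F, B2->F, B3->F, B4->T, B4->T, B4->T, B4->T, B4->T, B4->F, B6->E, B5->F, B8->T; covers B1=F, B2=F, B3=F, B4=T, B4=F, B5=F, B6=E, B8=T
input #6 (p=4, s=0): events B1->F, B2->F, B3->T, B4->T, B4->T, B4->T, B4->T, B4->T, B4->F, B6->S, B5->F, B8->F; covers B1=F, B2=F, B3=T, B4=T, B4=F, B5=F, B6=S, B8=F
input #7 (p=6, s=9): events B1->F, B2->T, B4->T, B4->T, B4->T, B4->T, B4->T, B4->T, B4->T, B4->F, B6->E, B5->F, B8->T; covers B1=F, B2=T, B4=T, B4=F, B5=F, B6=E, B8=T
input #8 (p=8, s=3): events B1->F, B2->T, B4->T, B4->T, B4->T, B4->T, B4->T, B4->T, B4->T, B4->F, B6->E, B5->F, B8->T; covers B1=F, B2=T, B4=T, B4=F, B5=F, B6=E, B8=T
union over the pool: B1=T, B1=F, B2=T, B2=F, B3=T, B3=F, B4=T, B4=F, B5=F, B6=S, B6=E, B8=T, B8=F
uncovered (3 of 16): B5=T, B7=T, B7=F
Answer: 3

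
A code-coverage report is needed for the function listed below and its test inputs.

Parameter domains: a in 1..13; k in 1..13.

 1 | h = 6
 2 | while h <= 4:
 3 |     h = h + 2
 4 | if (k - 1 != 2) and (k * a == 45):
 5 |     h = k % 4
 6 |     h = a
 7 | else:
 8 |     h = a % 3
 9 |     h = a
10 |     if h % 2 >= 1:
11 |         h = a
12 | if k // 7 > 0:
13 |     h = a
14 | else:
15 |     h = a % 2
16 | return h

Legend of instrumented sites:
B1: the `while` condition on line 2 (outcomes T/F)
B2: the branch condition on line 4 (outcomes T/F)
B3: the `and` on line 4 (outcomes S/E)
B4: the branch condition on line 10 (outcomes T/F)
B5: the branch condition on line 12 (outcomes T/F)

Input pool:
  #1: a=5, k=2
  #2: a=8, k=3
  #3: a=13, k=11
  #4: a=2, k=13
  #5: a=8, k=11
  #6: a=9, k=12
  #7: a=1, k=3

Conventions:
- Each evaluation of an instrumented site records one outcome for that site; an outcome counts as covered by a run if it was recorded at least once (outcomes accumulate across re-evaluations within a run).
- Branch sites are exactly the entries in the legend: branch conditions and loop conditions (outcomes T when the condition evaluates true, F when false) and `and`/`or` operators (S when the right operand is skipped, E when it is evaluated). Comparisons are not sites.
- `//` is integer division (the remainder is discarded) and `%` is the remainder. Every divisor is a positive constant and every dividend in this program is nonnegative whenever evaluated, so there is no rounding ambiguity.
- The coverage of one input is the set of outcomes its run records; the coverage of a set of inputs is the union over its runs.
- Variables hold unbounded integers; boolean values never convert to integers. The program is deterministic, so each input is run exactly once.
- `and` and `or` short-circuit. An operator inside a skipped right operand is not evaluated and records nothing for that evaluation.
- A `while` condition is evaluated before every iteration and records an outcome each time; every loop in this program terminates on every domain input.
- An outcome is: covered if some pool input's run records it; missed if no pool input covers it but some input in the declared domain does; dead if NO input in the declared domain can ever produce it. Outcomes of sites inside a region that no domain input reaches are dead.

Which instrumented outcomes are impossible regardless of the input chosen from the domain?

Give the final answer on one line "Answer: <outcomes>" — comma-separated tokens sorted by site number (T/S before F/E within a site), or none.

checking every outcome against all 169 domain inputs:
  B1=T: unreachable across the whole domain -> dead
  reachable outcomes have witnesses, e.g. B1=F (e.g. a=1, k=1), B2=T (e.g. a=5, k=9), B2=F (e.g. a=1, k=1), B3=S (e.g. a=1, k=3)

Answer: B1=T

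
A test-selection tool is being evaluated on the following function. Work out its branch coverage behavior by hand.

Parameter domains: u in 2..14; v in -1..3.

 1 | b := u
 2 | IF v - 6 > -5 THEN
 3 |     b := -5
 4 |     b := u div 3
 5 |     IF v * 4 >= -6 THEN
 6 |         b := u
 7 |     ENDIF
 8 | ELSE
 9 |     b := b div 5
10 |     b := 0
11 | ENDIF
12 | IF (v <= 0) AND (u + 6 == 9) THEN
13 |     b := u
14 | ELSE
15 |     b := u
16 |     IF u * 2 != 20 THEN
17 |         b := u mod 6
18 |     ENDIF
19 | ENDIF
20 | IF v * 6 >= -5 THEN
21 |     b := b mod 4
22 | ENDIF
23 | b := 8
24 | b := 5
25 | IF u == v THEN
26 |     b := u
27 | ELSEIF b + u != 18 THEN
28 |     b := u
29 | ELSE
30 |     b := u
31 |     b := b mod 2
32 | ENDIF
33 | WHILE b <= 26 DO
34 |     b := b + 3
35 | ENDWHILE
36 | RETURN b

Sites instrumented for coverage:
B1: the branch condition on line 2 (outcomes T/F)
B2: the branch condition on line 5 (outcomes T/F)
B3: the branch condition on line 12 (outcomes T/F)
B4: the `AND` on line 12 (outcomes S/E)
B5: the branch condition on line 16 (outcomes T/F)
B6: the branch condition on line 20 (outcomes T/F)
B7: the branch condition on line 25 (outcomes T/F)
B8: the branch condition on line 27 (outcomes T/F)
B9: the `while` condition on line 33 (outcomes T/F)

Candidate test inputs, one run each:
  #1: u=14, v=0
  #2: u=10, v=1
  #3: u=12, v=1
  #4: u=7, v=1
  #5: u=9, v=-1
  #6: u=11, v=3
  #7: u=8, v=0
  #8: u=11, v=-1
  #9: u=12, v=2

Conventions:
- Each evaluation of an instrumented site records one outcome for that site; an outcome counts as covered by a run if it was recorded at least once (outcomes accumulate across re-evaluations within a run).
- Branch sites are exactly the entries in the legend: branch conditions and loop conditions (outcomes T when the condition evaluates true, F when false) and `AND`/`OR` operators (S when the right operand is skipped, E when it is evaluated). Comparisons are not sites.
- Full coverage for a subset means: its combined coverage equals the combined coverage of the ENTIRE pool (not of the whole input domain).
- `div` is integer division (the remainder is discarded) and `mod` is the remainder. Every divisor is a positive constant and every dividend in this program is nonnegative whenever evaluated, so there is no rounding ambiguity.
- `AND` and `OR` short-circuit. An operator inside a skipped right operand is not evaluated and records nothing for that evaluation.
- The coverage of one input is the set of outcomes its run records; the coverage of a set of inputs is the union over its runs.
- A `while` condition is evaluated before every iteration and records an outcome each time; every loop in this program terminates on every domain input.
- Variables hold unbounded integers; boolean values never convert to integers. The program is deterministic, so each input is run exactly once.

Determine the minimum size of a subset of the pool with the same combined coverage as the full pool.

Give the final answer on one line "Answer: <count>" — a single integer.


#1 (u=14, v=0) -> B1->F, B4->E, B3->F, B5->T, B6->T, B7->F, B8->T, B9->T, B9->T, B9->T, B9->T, B9->T, B9->F; covered: B1=F, B3=F, B4=E, B5=T, B6=T, B7=F, B8=T, B9=T, B9=F
#2 (u=10, v=1) -> B1->F, B4->S, B3->F, B5->F, B6->T, B7->F, B8->T, B9->T, B9->T, B9->T, B9->T, B9->T, B9->T, B9->F; covered: B1=F, B3=F, B4=S, B5=F, B6=T, B7=F, B8=T, B9=T, B9=F
#3 (u=12, v=1) -> B1->F, B4->S, B3->F, B5->T, B6->T, B7->F, B8->T, B9->T, B9->T, B9->T, B9->T, B9->T, B9->F; covered: B1=F, B3=F, B4=S, B5=T, B6=T, B7=F, B8=T, B9=T, B9=F
#4 (u=7, v=1) -> B1->F, B4->S, B3->F, B5->T, B6->T, B7->F, B8->T, B9->T, B9->T, B9->T, B9->T, B9->T, B9->T, B9->T, ...; covered: B1=F, B3=F, B4=S, B5=T, B6=T, B7=F, B8=T, B9=T, B9=F
#5 (u=9, v=-1) -> B1->F, B4->E, B3->F, B5->T, B6->F, B7->F, B8->T, B9->T, B9->T, B9->T, B9->T, B9->T, B9->T, B9->F; covered: B1=F, B3=F, B4=E, B5=T, B6=F, B7=F, B8=T, B9=T, B9=F
#6 (u=11, v=3) -> B1->T, B2->T, B4->S, B3->F, B5->T, B6->T, B7->F, B8->T, B9->T, B9->T, B9->T, B9->T, B9->T, B9->T, ...; covered: B1=T, B2=T, B3=F, B4=S, B5=T, B6=T, B7=F, B8=T, B9=T, B9=F
#7 (u=8, v=0) -> B1->F, B4->E, B3->F, B5->T, B6->T, B7->F, B8->T, B9->T, B9->T, B9->T, B9->T, B9->T, B9->T, B9->T, ...; covered: B1=F, B3=F, B4=E, B5=T, B6=T, B7=F, B8=T, B9=T, B9=F
#8 (u=11, v=-1) -> B1->F, B4->E, B3->F, B5->T, B6->F, B7->F, B8->T, B9->T, B9->T, B9->T, B9->T, B9->T, B9->T, B9->F; covered: B1=F, B3=F, B4=E, B5=T, B6=F, B7=F, B8=T, B9=T, B9=F
#9 (u=12, v=2) -> B1->T, B2->T, B4->S, B3->F, B5->T, B6->T, B7->F, B8->T, B9->T, B9->T, B9->T, B9->T, B9->T, B9->F; covered: B1=T, B2=T, B3=F, B4=S, B5=T, B6=T, B7=F, B8=T, B9=T, B9=F
union over all inputs: B1=T, B1=F, B2=T, B3=F, B4=S, B4=E, B5=T, B5=F, B6=T, B6=F, B7=F, B8=T, B9=T, B9=F (14 outcomes)
checked all size-1 subsets: none covers 14 outcomes (max 10/14)
checked all size-2 subsets: none covers 14 outcomes (max 13/14)
the canonical winner is {2, 5, 6}: size 3, full 14-outcome coverage, earliest index list among size-3 covers
Answer: 3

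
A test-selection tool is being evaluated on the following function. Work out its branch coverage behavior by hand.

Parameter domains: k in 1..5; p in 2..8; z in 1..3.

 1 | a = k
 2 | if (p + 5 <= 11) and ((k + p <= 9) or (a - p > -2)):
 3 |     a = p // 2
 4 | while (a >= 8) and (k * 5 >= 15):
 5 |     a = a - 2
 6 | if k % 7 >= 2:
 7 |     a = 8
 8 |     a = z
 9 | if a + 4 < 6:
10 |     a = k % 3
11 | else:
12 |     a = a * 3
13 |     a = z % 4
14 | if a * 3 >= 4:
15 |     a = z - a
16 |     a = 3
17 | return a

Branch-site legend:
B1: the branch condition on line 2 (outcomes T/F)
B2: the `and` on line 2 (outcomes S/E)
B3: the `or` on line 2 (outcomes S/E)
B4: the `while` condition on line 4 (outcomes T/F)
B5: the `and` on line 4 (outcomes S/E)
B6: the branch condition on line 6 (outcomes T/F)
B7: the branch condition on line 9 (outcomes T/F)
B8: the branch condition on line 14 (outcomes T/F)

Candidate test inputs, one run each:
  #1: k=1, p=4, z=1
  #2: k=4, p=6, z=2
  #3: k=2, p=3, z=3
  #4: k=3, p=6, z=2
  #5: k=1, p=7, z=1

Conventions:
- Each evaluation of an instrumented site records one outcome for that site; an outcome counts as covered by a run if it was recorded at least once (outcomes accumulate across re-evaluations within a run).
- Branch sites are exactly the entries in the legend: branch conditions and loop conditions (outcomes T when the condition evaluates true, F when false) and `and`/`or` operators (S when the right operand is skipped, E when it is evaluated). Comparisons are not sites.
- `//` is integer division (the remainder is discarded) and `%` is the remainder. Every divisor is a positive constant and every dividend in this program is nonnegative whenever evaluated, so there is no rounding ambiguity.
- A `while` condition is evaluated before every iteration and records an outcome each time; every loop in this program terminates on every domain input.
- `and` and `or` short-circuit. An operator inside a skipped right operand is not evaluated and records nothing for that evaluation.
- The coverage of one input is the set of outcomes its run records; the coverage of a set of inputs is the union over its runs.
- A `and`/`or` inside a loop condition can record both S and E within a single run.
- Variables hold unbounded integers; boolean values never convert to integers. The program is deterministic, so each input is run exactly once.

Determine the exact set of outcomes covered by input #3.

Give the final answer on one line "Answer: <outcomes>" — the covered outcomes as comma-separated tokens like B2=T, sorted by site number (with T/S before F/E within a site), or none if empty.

Simulating input #3 (k=2, p=3, z=3) step by step:
  B2->E, B3->S, B1->T, B5->S, B4->F, B6->T, B7->F, B8->T
distinct outcomes covered: B1=T, B2=E, B3=S, B4=F, B5=S, B6=T, B7=F, B8=T

Answer: B1=T, B2=E, B3=S, B4=F, B5=S, B6=T, B7=F, B8=T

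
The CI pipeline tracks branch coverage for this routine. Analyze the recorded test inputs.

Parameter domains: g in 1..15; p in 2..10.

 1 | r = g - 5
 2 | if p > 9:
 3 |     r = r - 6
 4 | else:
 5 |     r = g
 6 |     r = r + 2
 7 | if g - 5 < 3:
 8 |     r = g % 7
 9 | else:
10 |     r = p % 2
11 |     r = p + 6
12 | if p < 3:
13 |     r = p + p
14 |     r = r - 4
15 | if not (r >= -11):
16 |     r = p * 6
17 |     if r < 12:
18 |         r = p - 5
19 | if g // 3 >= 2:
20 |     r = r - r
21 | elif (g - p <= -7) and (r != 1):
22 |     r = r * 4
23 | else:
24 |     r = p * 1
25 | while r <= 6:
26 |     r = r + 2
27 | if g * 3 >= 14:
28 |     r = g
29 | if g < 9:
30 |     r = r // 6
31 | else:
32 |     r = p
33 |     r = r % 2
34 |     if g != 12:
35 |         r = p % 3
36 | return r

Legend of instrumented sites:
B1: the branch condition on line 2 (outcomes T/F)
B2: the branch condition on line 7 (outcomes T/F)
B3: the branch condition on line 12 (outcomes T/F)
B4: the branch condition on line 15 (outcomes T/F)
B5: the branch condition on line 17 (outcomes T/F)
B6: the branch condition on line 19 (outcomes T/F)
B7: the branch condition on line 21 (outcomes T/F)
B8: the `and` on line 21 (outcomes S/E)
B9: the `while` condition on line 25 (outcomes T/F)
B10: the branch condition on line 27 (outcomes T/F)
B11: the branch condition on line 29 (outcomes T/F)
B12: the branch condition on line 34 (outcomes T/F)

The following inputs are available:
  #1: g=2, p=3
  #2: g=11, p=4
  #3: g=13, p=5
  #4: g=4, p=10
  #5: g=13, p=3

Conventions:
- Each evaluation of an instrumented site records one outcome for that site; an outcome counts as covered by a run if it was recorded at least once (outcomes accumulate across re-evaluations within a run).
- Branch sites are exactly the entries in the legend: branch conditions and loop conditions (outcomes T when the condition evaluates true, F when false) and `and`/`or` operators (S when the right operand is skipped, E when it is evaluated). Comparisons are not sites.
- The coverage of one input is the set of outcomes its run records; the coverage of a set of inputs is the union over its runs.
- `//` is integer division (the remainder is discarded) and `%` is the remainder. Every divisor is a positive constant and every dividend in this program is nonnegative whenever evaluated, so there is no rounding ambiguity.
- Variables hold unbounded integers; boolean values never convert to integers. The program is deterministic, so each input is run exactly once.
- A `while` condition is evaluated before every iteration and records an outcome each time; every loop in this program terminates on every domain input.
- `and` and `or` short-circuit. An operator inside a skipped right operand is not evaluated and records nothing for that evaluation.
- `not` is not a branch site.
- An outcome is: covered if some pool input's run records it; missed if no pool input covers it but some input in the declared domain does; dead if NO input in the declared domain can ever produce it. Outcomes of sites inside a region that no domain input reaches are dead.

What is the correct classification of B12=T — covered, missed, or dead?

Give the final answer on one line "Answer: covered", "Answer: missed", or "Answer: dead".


B12=T is recorded by pool input(s) 2, 3, 5 -> covered
Answer: covered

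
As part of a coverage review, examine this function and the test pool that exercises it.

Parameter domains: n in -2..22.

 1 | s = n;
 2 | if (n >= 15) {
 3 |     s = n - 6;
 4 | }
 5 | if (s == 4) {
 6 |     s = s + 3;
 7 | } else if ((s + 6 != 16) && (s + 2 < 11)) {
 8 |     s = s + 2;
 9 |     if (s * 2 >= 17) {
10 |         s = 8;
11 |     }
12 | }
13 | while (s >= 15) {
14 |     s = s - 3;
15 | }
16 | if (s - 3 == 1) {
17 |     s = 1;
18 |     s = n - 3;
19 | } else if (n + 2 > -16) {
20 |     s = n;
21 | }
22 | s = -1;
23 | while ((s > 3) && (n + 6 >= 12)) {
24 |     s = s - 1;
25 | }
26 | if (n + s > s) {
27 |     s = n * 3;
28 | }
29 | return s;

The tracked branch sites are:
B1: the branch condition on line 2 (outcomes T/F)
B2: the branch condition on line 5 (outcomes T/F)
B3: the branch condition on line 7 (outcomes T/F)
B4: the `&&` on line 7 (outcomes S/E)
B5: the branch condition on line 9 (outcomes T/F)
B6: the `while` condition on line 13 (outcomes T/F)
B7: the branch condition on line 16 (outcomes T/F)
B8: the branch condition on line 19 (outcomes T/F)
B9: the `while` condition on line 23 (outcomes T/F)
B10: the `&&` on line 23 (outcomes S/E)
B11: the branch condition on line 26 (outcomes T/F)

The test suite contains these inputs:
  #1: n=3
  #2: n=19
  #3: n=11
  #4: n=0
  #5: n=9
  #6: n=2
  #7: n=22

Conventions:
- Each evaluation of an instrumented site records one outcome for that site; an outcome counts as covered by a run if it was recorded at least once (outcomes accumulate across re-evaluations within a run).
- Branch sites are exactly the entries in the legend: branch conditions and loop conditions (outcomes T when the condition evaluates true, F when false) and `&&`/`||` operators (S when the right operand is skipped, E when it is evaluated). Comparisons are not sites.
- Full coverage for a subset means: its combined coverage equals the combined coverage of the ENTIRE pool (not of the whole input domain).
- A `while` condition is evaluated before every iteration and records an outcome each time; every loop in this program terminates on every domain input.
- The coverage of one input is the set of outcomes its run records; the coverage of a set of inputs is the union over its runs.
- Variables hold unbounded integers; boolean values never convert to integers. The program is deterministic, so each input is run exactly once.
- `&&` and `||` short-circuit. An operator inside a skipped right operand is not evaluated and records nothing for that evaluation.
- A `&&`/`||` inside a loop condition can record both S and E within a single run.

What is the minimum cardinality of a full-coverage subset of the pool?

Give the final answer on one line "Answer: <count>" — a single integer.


run #1 (n=3) runs B1->F, B2->F, B4->E, B3->T, B5->F, B6->F, B7->F, B8->T, B10->S, B9->F, B11->T; records B1=F, B2=F, B3=T, B4=E, B5=F, B6=F, B7=F, B8=T, B9=F, B10=S, B11=T
run #2 (n=19) runs B1->T, B2->F, B4->E, B3->F, B6->F, B7->F, B8->T, B10->S, B9->F, B11->T; records B1=T, B2=F, B3=F, B4=E, B6=F, B7=F, B8=T, B9=F, B10=S, B11=T
run #3 (n=11) runs B1->F, B2->F, B4->E, B3->F, B6->F, B7->F, B8->T, B10->S, B9->F, B11->T; records B1=F, B2=F, B3=F, B4=E, B6=F, B7=F, B8=T, B9=F, B10=S, B11=T
run #4 (n=0) runs B1->F, B2->F, B4->E, B3->T, B5->F, B6->F, B7->F, B8->T, B10->S, B9->F, B11->F; records B1=F, B2=F, B3=T, B4=E, B5=F, B6=F, B7=F, B8=T, B9=F, B10=S, B11=F
run #5 (n=9) runs B1->F, B2->F, B4->E, B3->F, B6->F, B7->F, B8->T, B10->S, B9->F, B11->T; records B1=F, B2=F, B3=F, B4=E, B6=F, B7=F, B8=T, B9=F, B10=S, B11=T
run #6 (n=2) runs B1->F, B2->F, B4->E, B3->T, B5->F, B6->F, B7->T, B10->S, B9->F, B11->T; records B1=F, B2=F, B3=T, B4=E, B5=F, B6=F, B7=T, B9=F, B10=S, B11=T
run #7 (n=22) runs B1->T, B2->F, B4->E, B3->F, B6->T, B6->F, B7->F, B8->T, B10->S, B9->F, B11->T; records B1=T, B2=F, B3=F, B4=E, B6=T, B6=F, B7=F, B8=T, B9=F, B10=S, B11=T
pool-wide coverage (16 outcomes): B1=T, B1=F, B2=F, B3=T, B3=F, B4=E, B5=F, B6=T, B6=F, B7=T, B7=F, B8=T, B9=F, B10=S, B11=T, B11=F
no size-1 subset reaches all 16 outcomes (best union: 11/16)
no size-2 subset reaches all 16 outcomes (best union: 15/16)
the canonical winner is {4, 6, 7}: size 3, full 16-outcome coverage, earliest index list among size-3 covers
Answer: 3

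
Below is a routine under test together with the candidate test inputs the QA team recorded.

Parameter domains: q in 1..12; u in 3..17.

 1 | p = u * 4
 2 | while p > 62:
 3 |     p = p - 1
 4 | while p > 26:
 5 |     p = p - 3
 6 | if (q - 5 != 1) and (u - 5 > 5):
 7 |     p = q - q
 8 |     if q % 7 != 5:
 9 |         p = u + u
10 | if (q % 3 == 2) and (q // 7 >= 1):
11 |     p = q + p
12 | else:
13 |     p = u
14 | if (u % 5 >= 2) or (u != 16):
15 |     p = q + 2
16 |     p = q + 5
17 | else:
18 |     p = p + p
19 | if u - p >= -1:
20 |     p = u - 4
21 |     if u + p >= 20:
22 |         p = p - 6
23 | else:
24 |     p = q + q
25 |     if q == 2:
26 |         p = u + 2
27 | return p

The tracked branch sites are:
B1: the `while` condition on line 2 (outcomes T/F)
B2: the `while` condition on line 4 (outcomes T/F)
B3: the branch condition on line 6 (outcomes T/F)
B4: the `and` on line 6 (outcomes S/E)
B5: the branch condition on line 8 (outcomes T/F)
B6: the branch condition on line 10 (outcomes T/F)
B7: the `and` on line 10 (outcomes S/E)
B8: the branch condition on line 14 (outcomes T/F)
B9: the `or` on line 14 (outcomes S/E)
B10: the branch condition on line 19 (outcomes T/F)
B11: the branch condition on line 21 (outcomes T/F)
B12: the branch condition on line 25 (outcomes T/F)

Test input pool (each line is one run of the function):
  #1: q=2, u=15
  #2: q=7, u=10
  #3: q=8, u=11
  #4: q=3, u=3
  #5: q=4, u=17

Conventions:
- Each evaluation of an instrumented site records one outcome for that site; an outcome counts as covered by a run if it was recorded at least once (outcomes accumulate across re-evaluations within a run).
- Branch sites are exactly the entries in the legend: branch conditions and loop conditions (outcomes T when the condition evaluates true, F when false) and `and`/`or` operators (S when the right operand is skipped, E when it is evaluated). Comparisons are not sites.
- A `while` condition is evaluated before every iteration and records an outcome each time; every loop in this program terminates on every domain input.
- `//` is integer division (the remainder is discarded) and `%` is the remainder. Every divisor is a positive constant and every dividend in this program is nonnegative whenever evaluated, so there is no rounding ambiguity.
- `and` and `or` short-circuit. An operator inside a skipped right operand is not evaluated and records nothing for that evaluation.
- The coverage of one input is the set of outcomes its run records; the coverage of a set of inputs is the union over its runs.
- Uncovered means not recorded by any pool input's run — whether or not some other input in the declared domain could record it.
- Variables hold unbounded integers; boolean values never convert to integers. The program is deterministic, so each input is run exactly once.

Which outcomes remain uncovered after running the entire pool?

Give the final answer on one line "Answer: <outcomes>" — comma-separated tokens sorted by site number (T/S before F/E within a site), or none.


input #1, q=2, u=15: outcomes B1=F, B2=T, B2=F, B3=T, B4=E, B5=T, B6=F, B7=E, B8=T, B9=E, B10=T, B11=T
input #2, q=7, u=10: outcomes B1=F, B2=T, B2=F, B3=F, B4=E, B6=F, B7=S, B8=T, B9=E, B10=F, B12=F
input #3, q=8, u=11: outcomes B1=F, B2=T, B2=F, B3=T, B4=E, B5=T, B6=T, B7=E, B8=T, B9=E, B10=F, B12=F
input #4, q=3, u=3: outcomes B1=F, B2=F, B3=F, B4=E, B6=F, B7=S, B8=T, B9=S, B10=F, B12=F
input #5, q=4, u=17: outcomes B1=T, B1=F, B2=T, B2=F, B3=T, B4=E, B5=T, B6=F, B7=S, B8=T, B9=S, B10=T, B11=T
union over the pool: B1=T, B1=F, B2=T, B2=F, B3=T, B3=F, B4=E, B5=T, B6=T, B6=F, B7=S, B7=E, B8=T, B9=S, B9=E, B10=T, B10=F, B11=T, B12=F
uncovered (5 of 24): B4=S, B5=F, B8=F, B11=F, B12=T
Answer: B4=S, B5=F, B8=F, B11=F, B12=T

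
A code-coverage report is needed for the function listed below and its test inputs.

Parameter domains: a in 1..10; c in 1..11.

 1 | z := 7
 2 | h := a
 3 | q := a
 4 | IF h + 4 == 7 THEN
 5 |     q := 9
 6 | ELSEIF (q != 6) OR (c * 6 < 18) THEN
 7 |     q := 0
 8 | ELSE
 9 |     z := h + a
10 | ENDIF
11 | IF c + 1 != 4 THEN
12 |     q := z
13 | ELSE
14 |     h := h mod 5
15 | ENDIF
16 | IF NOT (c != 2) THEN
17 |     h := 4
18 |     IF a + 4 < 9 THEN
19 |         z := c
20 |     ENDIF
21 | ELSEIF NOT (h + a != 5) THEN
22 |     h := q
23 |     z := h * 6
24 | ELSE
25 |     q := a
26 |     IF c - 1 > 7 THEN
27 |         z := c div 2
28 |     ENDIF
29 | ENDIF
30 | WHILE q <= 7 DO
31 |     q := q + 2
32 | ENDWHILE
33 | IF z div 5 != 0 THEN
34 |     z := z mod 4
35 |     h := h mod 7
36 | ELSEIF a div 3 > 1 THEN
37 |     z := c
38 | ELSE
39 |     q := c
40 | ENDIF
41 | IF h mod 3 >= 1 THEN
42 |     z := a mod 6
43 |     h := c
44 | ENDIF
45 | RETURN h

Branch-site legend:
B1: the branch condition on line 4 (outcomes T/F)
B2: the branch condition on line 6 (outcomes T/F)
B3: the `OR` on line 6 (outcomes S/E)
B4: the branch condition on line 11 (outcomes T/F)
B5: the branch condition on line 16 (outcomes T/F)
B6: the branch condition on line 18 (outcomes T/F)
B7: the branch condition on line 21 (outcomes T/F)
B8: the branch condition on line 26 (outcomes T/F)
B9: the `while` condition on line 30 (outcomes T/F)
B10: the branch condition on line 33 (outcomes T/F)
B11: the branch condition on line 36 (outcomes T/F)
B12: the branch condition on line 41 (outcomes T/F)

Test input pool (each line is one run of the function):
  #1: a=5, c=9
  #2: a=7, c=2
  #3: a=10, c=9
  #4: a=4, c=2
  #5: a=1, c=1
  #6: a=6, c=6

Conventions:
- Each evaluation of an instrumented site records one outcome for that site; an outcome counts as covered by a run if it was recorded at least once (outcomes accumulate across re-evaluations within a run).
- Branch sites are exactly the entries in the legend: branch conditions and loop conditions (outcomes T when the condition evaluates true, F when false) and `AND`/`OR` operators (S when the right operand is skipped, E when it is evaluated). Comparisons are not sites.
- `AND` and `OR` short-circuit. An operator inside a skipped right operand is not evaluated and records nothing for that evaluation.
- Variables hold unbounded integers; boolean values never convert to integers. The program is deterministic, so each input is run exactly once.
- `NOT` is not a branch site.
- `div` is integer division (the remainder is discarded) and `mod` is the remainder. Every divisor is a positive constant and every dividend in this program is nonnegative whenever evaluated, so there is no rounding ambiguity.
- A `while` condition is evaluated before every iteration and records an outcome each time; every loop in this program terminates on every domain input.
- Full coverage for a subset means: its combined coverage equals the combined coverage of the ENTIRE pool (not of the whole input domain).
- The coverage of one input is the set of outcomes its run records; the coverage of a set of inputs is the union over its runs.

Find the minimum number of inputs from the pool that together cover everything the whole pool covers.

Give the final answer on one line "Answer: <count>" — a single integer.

input #1 (a=5, c=9): covers B1=F, B2=T, B3=S, B4=T, B5=F, B7=F, B8=T, B9=T, B9=F, B10=F, B11=F, B12=T
input #2 (a=7, c=2): covers B1=F, B2=T, B3=S, B4=T, B5=T, B6=F, B9=T, B9=F, B10=T, B12=T
input #3 (a=10, c=9): covers B1=F, B2=T, B3=S, B4=T, B5=F, B7=F, B8=T, B9=F, B10=F, B11=T, B12=T
input #4 (a=4, c=2): covers B1=F, B2=T, B3=S, B4=T, B5=T, B6=T, B9=T, B9=F, B10=F, B11=F, B12=T
input #5 (a=1, c=1): covers B1=F, B2=T, B3=S, B4=T, B5=F, B7=F, B8=F, B9=T, B9=F, B10=T, B12=T
input #6 (a=6, c=6): covers B1=F, B2=F, B3=E, B4=T, B5=F, B7=F, B8=F, B9=T, B9=F, B10=T, B12=F
together the pool reaches 21 outcomes: B1=F, B2=T, B2=F, B3=S, B3=E, B4=T, B5=T, B5=F, B6=T, B6=F, B7=F, B8=T, B8=F, B9=T, B9=F, B10=T, B10=F, B11=T, B11=F, B12=T, B12=F
every size-1 subset falls short of the 21 outcomes (best: 12/21)
every size-2 subset falls short of the 21 outcomes (best: 18/21)
every size-3 subset falls short of the 21 outcomes (best: 20/21)
inputs {2, 3, 4, 6} (size 4) cover everything; no size-4 subset with a lexicographically smaller index list covers all 21

Answer: 4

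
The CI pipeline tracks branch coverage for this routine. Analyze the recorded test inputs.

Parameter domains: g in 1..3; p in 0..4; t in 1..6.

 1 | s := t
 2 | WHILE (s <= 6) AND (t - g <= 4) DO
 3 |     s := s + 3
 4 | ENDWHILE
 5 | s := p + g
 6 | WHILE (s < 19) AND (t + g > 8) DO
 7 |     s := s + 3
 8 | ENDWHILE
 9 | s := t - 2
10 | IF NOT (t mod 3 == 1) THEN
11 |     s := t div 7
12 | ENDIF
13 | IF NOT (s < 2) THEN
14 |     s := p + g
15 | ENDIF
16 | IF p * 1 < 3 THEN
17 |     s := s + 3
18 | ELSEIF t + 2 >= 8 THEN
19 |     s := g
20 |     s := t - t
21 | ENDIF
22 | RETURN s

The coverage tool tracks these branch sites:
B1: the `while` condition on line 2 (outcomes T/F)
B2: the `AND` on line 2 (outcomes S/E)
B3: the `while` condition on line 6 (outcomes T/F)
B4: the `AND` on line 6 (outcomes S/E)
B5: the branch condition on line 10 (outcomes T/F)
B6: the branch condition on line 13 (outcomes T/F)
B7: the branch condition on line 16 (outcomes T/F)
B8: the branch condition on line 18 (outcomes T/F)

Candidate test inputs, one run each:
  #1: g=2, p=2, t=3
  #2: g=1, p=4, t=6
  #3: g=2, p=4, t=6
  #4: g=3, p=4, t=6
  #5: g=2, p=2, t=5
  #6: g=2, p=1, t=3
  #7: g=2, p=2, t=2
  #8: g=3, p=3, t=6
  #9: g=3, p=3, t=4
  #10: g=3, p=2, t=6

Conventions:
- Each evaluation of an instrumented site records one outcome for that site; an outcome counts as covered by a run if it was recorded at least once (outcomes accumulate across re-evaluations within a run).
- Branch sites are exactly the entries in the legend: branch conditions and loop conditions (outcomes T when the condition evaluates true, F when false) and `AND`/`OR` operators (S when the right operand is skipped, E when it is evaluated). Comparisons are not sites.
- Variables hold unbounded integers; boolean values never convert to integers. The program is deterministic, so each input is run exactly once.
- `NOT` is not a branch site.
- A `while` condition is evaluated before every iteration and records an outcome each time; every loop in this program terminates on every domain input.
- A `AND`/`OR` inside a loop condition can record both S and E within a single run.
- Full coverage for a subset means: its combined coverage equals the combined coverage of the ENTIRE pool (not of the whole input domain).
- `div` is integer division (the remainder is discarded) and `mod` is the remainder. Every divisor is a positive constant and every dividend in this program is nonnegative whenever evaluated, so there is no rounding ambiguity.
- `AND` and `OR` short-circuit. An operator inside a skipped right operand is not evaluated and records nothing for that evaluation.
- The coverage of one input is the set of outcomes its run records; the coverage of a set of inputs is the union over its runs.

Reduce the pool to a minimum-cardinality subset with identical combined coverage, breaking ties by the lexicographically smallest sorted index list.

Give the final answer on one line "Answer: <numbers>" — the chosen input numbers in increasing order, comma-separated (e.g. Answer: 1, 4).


input #1, g=2, p=2, t=3: events B2->E, B1->T, B2->E, B1->T, B2->S, B1->F, B4->E, B3->F, B5->T, B6->F, B7->T; outcomes B1=T, B1=F, B2=S, B2=E, B3=F, B4=E, B5=T, B6=F, B7=T
input #2, g=1, p=4, t=6: events B2->E, B1->F, B4->E, B3->F, B5->T, B6->F, B7->F, B8->T; outcomes B1=F, B2=E, B3=F, B4=E, B5=T, B6=F, B7=F, B8=T
input #3, g=2, p=4, t=6: events B2->E, B1->T, B2->S, B1->F, B4->E, B3->F, B5->T, B6->F, B7->F, B8->T; outcomes B1=T, B1=F, B2=S, B2=E, B3=F, B4=E, B5=T, B6=F, B7=F, B8=T
input #4, g=3, p=4, t=6: events B2->E, B1->T, B2->S, B1->F, B4->E, B3->T, B4->E, B3->T, B4->E, B3->T, B4->E, B3->T, B4->S, B3->F, ...; outcomes B1=T, B1=F, B2=S, B2=E, B3=T, B3=F, B4=S, B4=E, B5=T, B6=F, B7=F, B8=T
input #5, g=2, p=2, t=5: events B2->E, B1->T, B2->S, B1->F, B4->E, B3->F, B5->T, B6->F, B7->T; outcomes B1=T, B1=F, B2=S, B2=E, B3=F, B4=E, B5=T, B6=F, B7=T
input #6, g=2, p=1, t=3: events B2->E, B1->T, B2->E, B1->T, B2->S, B1->F, B4->E, B3->F, B5->T, B6->F, B7->T; outcomes B1=T, B1=F, B2=S, B2=E, B3=F, B4=E, B5=T, B6=F, B7=T
input #7, g=2, p=2, t=2: events B2->E, B1->T, B2->E, B1->T, B2->S, B1->F, B4->E, B3->F, B5->T, B6->F, B7->T; outcomes B1=T, B1=F, B2=S, B2=E, B3=F, B4=E, B5=T, B6=F, B7=T
input #8, g=3, p=3, t=6: events B2->E, B1->T, B2->S, B1->F, B4->E, B3->T, B4->E, B3->T, B4->E, B3->T, B4->E, B3->T, B4->E, B3->T, ...; outcomes B1=T, B1=F, B2=S, B2=E, B3=T, B3=F, B4=S, B4=E, B5=T, B6=F, B7=F, B8=T
input #9, g=3, p=3, t=4: events B2->E, B1->T, B2->S, B1->F, B4->E, B3->F, B5->F, B6->T, B7->F, B8->F; outcomes B1=T, B1=F, B2=S, B2=E, B3=F, B4=E, B5=F, B6=T, B7=F, B8=F
input #10, g=3, p=2, t=6: events B2->E, B1->T, B2->S, B1->F, B4->E, B3->T, B4->E, B3->T, B4->E, B3->T, B4->E, B3->T, B4->E, B3->T, ...; outcomes B1=T, B1=F, B2=S, B2=E, B3=T, B3=F, B4=S, B4=E, B5=T, B6=F, B7=T
together the pool reaches 16 outcomes: B1=T, B1=F, B2=S, B2=E, B3=T, B3=F, B4=S, B4=E, B5=T, B5=F, B6=T, B6=F, B7=T, B7=F, B8=T, B8=F
every size-1 subset falls short of the 16 outcomes (best: 12/16)
every size-2 subset falls short of the 16 outcomes (best: 15/16)
size 3: inputs {1, 4, 9} cover all 16 outcomes, and no lexicographically smaller subset of this size does
Answer: 1, 4, 9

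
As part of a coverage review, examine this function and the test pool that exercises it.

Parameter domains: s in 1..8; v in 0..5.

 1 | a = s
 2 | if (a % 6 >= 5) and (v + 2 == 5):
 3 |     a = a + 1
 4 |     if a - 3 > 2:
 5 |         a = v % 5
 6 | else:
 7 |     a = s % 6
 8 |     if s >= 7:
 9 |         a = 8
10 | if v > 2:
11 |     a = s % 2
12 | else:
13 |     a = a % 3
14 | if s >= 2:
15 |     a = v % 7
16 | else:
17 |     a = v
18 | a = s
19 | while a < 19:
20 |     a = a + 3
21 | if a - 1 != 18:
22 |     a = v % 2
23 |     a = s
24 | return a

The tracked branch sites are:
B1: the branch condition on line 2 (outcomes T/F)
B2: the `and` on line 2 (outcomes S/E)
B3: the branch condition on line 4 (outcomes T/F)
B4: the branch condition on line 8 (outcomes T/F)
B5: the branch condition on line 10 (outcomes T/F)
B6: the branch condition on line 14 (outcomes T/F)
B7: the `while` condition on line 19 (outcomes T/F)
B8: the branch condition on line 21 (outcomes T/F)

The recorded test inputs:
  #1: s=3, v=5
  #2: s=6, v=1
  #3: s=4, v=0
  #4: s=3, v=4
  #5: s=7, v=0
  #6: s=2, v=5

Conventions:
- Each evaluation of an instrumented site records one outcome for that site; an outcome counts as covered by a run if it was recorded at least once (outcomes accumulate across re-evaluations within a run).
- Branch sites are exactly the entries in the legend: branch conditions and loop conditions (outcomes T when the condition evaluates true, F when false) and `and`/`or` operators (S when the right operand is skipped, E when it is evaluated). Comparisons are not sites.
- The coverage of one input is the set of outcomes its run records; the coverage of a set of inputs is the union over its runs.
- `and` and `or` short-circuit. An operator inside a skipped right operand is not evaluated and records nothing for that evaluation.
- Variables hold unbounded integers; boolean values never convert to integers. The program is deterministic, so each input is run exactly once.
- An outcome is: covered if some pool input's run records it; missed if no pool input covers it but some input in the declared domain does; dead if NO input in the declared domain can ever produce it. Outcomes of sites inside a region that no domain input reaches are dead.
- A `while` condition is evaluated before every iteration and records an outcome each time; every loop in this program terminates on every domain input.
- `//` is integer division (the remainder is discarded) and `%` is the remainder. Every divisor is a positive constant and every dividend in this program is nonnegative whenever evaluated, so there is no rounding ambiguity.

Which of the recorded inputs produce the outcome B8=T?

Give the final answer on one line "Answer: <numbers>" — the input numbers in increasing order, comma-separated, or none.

input #1 (s=3, v=5): records B8=T
input #2 (s=6, v=1): records B8=T
input #3 (s=4, v=0): does not record B8=T
input #4 (s=3, v=4): records B8=T
input #5 (s=7, v=0): does not record B8=T
input #6 (s=2, v=5): records B8=T

Answer: 1, 2, 4, 6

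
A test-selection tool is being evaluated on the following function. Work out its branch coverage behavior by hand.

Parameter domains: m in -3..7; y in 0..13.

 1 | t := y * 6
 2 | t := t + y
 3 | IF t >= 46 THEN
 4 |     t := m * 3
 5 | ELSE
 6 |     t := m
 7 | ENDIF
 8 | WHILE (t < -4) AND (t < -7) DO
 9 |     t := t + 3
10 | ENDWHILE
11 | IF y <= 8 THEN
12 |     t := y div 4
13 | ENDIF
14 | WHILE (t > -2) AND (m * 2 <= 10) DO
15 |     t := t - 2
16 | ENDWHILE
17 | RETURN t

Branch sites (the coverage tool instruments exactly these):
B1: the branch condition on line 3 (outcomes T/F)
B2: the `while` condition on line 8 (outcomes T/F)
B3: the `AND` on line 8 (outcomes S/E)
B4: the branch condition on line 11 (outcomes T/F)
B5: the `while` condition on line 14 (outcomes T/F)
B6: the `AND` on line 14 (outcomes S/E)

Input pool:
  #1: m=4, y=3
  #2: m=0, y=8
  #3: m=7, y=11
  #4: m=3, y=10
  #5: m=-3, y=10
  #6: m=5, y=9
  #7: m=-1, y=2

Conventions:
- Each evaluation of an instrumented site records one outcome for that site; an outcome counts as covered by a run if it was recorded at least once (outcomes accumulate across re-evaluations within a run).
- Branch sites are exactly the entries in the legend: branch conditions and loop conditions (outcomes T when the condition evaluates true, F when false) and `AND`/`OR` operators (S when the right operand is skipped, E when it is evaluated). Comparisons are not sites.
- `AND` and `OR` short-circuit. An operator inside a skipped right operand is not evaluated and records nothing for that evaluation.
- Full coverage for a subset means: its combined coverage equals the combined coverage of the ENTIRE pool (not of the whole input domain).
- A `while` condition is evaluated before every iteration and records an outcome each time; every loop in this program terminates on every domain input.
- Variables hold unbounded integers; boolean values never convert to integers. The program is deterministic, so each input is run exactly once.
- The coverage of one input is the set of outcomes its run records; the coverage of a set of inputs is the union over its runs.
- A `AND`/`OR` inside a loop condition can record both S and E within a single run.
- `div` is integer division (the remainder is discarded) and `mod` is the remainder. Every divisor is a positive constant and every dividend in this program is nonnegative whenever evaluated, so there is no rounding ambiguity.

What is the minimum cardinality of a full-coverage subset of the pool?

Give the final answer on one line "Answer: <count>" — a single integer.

#1 (m=4, y=3) -> covered: B1=F, B2=F, B3=S, B4=T, B5=T, B5=F, B6=S, B6=E
#2 (m=0, y=8) -> covered: B1=T, B2=F, B3=S, B4=T, B5=T, B5=F, B6=S, B6=E
#3 (m=7, y=11) -> covered: B1=T, B2=F, B3=S, B4=F, B5=F, B6=E
#4 (m=3, y=10) -> covered: B1=T, B2=F, B3=S, B4=F, B5=T, B5=F, B6=S, B6=E
#5 (m=-3, y=10) -> covered: B1=T, B2=T, B2=F, B3=E, B4=F, B5=F, B6=S
#6 (m=5, y=9) -> covered: B1=T, B2=F, B3=S, B4=F, B5=T, B5=F, B6=S, B6=E
#7 (m=-1, y=2) -> covered: B1=F, B2=F, B3=S, B4=T, B5=T, B5=F, B6=S, B6=E
union over all inputs: B1=T, B1=F, B2=T, B2=F, B3=S, B3=E, B4=T, B4=F, B5=T, B5=F, B6=S, B6=E (12 outcomes)
every size-1 subset falls short of the 12 outcomes (best: 8/12)
the canonical winner is {1, 5}: size 2, full 12-outcome coverage, earliest index list among size-2 covers

Answer: 2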